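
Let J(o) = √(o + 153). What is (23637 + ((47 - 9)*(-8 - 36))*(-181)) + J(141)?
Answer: 326269 + 7*√6 ≈ 3.2629e+5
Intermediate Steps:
J(o) = √(153 + o)
(23637 + ((47 - 9)*(-8 - 36))*(-181)) + J(141) = (23637 + ((47 - 9)*(-8 - 36))*(-181)) + √(153 + 141) = (23637 + (38*(-44))*(-181)) + √294 = (23637 - 1672*(-181)) + 7*√6 = (23637 + 302632) + 7*√6 = 326269 + 7*√6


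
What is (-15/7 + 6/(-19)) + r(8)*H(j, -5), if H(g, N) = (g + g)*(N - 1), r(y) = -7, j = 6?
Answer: 66705/133 ≈ 501.54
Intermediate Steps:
H(g, N) = 2*g*(-1 + N) (H(g, N) = (2*g)*(-1 + N) = 2*g*(-1 + N))
(-15/7 + 6/(-19)) + r(8)*H(j, -5) = (-15/7 + 6/(-19)) - 14*6*(-1 - 5) = (-15*⅐ + 6*(-1/19)) - 14*6*(-6) = (-15/7 - 6/19) - 7*(-72) = -327/133 + 504 = 66705/133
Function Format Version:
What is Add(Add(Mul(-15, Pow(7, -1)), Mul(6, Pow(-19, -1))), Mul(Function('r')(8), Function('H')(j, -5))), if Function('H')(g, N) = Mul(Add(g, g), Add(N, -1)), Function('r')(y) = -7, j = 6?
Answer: Rational(66705, 133) ≈ 501.54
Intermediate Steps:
Function('H')(g, N) = Mul(2, g, Add(-1, N)) (Function('H')(g, N) = Mul(Mul(2, g), Add(-1, N)) = Mul(2, g, Add(-1, N)))
Add(Add(Mul(-15, Pow(7, -1)), Mul(6, Pow(-19, -1))), Mul(Function('r')(8), Function('H')(j, -5))) = Add(Add(Mul(-15, Pow(7, -1)), Mul(6, Pow(-19, -1))), Mul(-7, Mul(2, 6, Add(-1, -5)))) = Add(Add(Mul(-15, Rational(1, 7)), Mul(6, Rational(-1, 19))), Mul(-7, Mul(2, 6, -6))) = Add(Add(Rational(-15, 7), Rational(-6, 19)), Mul(-7, -72)) = Add(Rational(-327, 133), 504) = Rational(66705, 133)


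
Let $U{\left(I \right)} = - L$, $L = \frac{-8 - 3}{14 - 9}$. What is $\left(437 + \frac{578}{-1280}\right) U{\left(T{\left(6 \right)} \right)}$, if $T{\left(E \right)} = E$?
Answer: $\frac{3073301}{3200} \approx 960.41$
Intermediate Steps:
$L = - \frac{11}{5} \approx -2.2$
$U{\left(I \right)} = \frac{11}{5}$ ($U{\left(I \right)} = \left(-1\right) \left(- \frac{11}{5}\right) = \frac{11}{5}$)
$\left(437 + \frac{578}{-1280}\right) U{\left(T{\left(6 \right)} \right)} = \left(437 + \frac{578}{-1280}\right) \frac{11}{5} = \left(437 + 578 \left(- \frac{1}{1280}\right)\right) \frac{11}{5} = \left(437 - \frac{289}{640}\right) \frac{11}{5} = \frac{279391}{640} \cdot \frac{11}{5} = \frac{3073301}{3200}$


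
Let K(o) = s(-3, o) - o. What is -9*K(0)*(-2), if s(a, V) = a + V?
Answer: -54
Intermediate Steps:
s(a, V) = V + a
K(o) = -3 (K(o) = (o - 3) - o = (-3 + o) - o = -3)
-9*K(0)*(-2) = -9*(-3)*(-2) = 27*(-2) = -54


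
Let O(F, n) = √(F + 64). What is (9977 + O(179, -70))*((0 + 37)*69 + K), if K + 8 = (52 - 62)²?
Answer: 26389165 + 23805*√3 ≈ 2.6430e+7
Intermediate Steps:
K = 92 (K = -8 + (52 - 62)² = -8 + (-10)² = -8 + 100 = 92)
O(F, n) = √(64 + F)
(9977 + O(179, -70))*((0 + 37)*69 + K) = (9977 + √(64 + 179))*((0 + 37)*69 + 92) = (9977 + √243)*(37*69 + 92) = (9977 + 9*√3)*(2553 + 92) = (9977 + 9*√3)*2645 = 26389165 + 23805*√3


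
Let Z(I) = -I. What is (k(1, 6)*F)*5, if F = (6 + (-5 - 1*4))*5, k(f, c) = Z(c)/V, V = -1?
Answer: -450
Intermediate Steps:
k(f, c) = c (k(f, c) = -c/(-1) = -c*(-1) = c)
F = -15 (F = (6 + (-5 - 4))*5 = (6 - 9)*5 = -3*5 = -15)
(k(1, 6)*F)*5 = (6*(-15))*5 = -90*5 = -450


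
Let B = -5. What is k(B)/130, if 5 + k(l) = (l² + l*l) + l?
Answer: 4/13 ≈ 0.30769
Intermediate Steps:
k(l) = -5 + l + 2*l² (k(l) = -5 + ((l² + l*l) + l) = -5 + ((l² + l²) + l) = -5 + (2*l² + l) = -5 + (l + 2*l²) = -5 + l + 2*l²)
k(B)/130 = (-5 - 5 + 2*(-5)²)/130 = (-5 - 5 + 2*25)*(1/130) = (-5 - 5 + 50)*(1/130) = 40*(1/130) = 4/13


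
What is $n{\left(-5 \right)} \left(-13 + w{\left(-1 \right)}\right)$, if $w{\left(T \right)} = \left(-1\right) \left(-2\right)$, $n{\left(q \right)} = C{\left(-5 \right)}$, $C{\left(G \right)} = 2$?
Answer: $-22$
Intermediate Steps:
$n{\left(q \right)} = 2$
$w{\left(T \right)} = 2$
$n{\left(-5 \right)} \left(-13 + w{\left(-1 \right)}\right) = 2 \left(-13 + 2\right) = 2 \left(-11\right) = -22$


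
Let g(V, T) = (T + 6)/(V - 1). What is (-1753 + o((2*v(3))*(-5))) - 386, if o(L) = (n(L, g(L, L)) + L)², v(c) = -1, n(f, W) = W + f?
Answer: -134843/81 ≈ -1664.7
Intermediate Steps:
g(V, T) = (6 + T)/(-1 + V)
o(L) = (2*L + (6 + L)/(-1 + L))² (o(L) = (((6 + L)/(-1 + L) + L) + L)² = ((L + (6 + L)/(-1 + L)) + L)² = (2*L + (6 + L)/(-1 + L))²)
(-1753 + o((2*v(3))*(-5))) - 386 = (-1753 + (6 - 2*(-1)*(-5) + 2*((2*(-1))*(-5))²)²/(-1 + (2*(-1))*(-5))²) - 386 = (-1753 + (6 - (-2)*(-5) + 2*(-2*(-5))²)²/(-1 - 2*(-5))²) - 386 = (-1753 + (6 - 1*10 + 2*10²)²/(-1 + 10)²) - 386 = (-1753 + (6 - 10 + 2*100)²/9²) - 386 = (-1753 + (6 - 10 + 200)²/81) - 386 = (-1753 + (1/81)*196²) - 386 = (-1753 + (1/81)*38416) - 386 = (-1753 + 38416/81) - 386 = -103577/81 - 386 = -134843/81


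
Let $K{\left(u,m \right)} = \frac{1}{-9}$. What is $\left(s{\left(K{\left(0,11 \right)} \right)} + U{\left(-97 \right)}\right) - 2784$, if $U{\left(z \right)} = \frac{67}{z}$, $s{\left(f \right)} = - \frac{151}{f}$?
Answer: $- \frac{138292}{97} \approx -1425.7$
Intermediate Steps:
$K{\left(u,m \right)} = - \frac{1}{9}$
$\left(s{\left(K{\left(0,11 \right)} \right)} + U{\left(-97 \right)}\right) - 2784 = \left(- \frac{151}{- \frac{1}{9}} + \frac{67}{-97}\right) - 2784 = \left(\left(-151\right) \left(-9\right) + 67 \left(- \frac{1}{97}\right)\right) - 2784 = \left(1359 - \frac{67}{97}\right) - 2784 = \frac{131756}{97} - 2784 = - \frac{138292}{97}$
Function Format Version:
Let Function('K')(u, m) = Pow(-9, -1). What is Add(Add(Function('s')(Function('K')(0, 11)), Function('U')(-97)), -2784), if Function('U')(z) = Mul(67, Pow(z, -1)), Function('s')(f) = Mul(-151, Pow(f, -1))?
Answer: Rational(-138292, 97) ≈ -1425.7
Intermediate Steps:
Function('K')(u, m) = Rational(-1, 9)
Add(Add(Function('s')(Function('K')(0, 11)), Function('U')(-97)), -2784) = Add(Add(Mul(-151, Pow(Rational(-1, 9), -1)), Mul(67, Pow(-97, -1))), -2784) = Add(Add(Mul(-151, -9), Mul(67, Rational(-1, 97))), -2784) = Add(Add(1359, Rational(-67, 97)), -2784) = Add(Rational(131756, 97), -2784) = Rational(-138292, 97)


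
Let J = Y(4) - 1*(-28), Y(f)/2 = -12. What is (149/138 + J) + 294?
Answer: 41273/138 ≈ 299.08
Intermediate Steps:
Y(f) = -24 (Y(f) = 2*(-12) = -24)
J = 4 (J = -24 - 1*(-28) = -24 + 28 = 4)
(149/138 + J) + 294 = (149/138 + 4) + 294 = 701/138 + 294 = 41273/138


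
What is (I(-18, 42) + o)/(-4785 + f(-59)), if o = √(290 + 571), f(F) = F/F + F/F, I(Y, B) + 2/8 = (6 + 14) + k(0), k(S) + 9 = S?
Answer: -43/19132 - √861/4783 ≈ -0.0083824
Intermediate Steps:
k(S) = -9 + S
I(Y, B) = 43/4 (I(Y, B) = -¼ + ((6 + 14) + (-9 + 0)) = -¼ + (20 - 9) = -¼ + 11 = 43/4)
f(F) = 2 (f(F) = 1 + 1 = 2)
o = √861 ≈ 29.343
(I(-18, 42) + o)/(-4785 + f(-59)) = (43/4 + √861)/(-4785 + 2) = (43/4 + √861)/(-4783) = (43/4 + √861)*(-1/4783) = -43/19132 - √861/4783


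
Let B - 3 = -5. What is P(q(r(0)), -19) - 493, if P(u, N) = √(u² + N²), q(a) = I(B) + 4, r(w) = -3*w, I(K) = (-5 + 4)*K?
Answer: -493 + √397 ≈ -473.08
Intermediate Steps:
B = -2 (B = 3 - 5 = -2)
I(K) = -K
q(a) = 6 (q(a) = -1*(-2) + 4 = 2 + 4 = 6)
P(u, N) = √(N² + u²)
P(q(r(0)), -19) - 493 = √((-19)² + 6²) - 493 = √(361 + 36) - 493 = √397 - 493 = -493 + √397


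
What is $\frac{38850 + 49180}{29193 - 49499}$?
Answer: $- \frac{44015}{10153} \approx -4.3352$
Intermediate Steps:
$\frac{38850 + 49180}{29193 - 49499} = \frac{88030}{-20306} = 88030 \left(- \frac{1}{20306}\right) = - \frac{44015}{10153}$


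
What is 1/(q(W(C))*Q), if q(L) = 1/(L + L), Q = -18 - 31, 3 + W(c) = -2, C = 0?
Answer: 10/49 ≈ 0.20408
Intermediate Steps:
W(c) = -5 (W(c) = -3 - 2 = -5)
Q = -49
q(L) = 1/(2*L)
1/(q(W(C))*Q) = 1/(((1/2)/(-5))*(-49)) = 1/(((1/2)*(-1/5))*(-49)) = 1/(-1/10*(-49)) = 1/(49/10) = 10/49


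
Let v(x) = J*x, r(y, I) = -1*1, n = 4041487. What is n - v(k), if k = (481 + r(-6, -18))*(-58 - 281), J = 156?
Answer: 29425807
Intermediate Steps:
r(y, I) = -1
k = -162720 (k = (481 - 1)*(-58 - 281) = 480*(-339) = -162720)
v(x) = 156*x
n - v(k) = 4041487 - 156*(-162720) = 4041487 - 1*(-25384320) = 4041487 + 25384320 = 29425807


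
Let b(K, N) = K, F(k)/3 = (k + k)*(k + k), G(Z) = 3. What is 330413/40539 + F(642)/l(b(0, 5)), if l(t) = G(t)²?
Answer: 22278618941/40539 ≈ 5.4956e+5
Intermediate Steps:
F(k) = 12*k² (F(k) = 3*((k + k)*(k + k)) = 3*((2*k)*(2*k)) = 3*(4*k²) = 12*k²)
l(t) = 9 (l(t) = 3² = 9)
330413/40539 + F(642)/l(b(0, 5)) = 330413/40539 + (12*642²)/9 = 330413*(1/40539) + (12*412164)*(⅑) = 330413/40539 + 4945968*(⅑) = 330413/40539 + 549552 = 22278618941/40539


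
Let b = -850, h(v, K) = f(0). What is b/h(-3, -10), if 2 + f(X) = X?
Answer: 425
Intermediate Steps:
f(X) = -2 + X
h(v, K) = -2 (h(v, K) = -2 + 0 = -2)
b/h(-3, -10) = -850/(-2) = -850*(-1/2) = 425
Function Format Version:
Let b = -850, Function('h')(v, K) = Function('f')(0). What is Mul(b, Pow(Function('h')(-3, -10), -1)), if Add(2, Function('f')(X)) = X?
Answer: 425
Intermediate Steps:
Function('f')(X) = Add(-2, X)
Function('h')(v, K) = -2 (Function('h')(v, K) = Add(-2, 0) = -2)
Mul(b, Pow(Function('h')(-3, -10), -1)) = Mul(-850, Pow(-2, -1)) = Mul(-850, Rational(-1, 2)) = 425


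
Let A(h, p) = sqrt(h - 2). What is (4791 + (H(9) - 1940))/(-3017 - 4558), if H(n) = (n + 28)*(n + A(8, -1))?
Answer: -3184/7575 - 37*sqrt(6)/7575 ≈ -0.43229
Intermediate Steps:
A(h, p) = sqrt(-2 + h)
H(n) = (28 + n)*(n + sqrt(6)) (H(n) = (n + 28)*(n + sqrt(-2 + 8)) = (28 + n)*(n + sqrt(6)))
(4791 + (H(9) - 1940))/(-3017 - 4558) = (4791 + ((9**2 + 28*9 + 28*sqrt(6) + 9*sqrt(6)) - 1940))/(-3017 - 4558) = (4791 + ((81 + 252 + 28*sqrt(6) + 9*sqrt(6)) - 1940))/(-7575) = (4791 + ((333 + 37*sqrt(6)) - 1940))*(-1/7575) = (4791 + (-1607 + 37*sqrt(6)))*(-1/7575) = (3184 + 37*sqrt(6))*(-1/7575) = -3184/7575 - 37*sqrt(6)/7575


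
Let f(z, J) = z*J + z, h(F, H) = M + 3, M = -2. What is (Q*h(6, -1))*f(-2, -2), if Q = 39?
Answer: 78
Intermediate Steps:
h(F, H) = 1 (h(F, H) = -2 + 3 = 1)
f(z, J) = z + J*z (f(z, J) = J*z + z = z + J*z)
(Q*h(6, -1))*f(-2, -2) = (39*1)*(-2*(1 - 2)) = 39*(-2*(-1)) = 39*2 = 78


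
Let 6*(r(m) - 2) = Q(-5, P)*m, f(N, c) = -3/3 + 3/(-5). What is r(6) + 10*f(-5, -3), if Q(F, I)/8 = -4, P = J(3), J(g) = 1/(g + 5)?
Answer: -46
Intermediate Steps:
J(g) = 1/(5 + g)
P = 1/8 (P = 1/(5 + 3) = 1/8 ≈ 0.12500)
Q(F, I) = -32 (Q(F, I) = 8*(-4) = -32)
f(N, c) = -8/5 (f(N, c) = -3*1/3 + 3*(-1/5) = -1 - 3/5 = -8/5)
r(m) = 2 - 16*m/3 (r(m) = 2 + (-32*m)/6 = 2 - 16*m/3)
r(6) + 10*f(-5, -3) = (2 - 16/3*6) + 10*(-8/5) = (2 - 32) - 16 = -30 - 16 = -46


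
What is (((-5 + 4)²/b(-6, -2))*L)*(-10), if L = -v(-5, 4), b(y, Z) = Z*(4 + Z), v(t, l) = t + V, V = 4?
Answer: 5/2 ≈ 2.5000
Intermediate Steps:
v(t, l) = 4 + t (v(t, l) = t + 4 = 4 + t)
L = 1 (L = -(4 - 5) = -1*(-1) = 1)
(((-5 + 4)²/b(-6, -2))*L)*(-10) = (((-5 + 4)²/((-2*(4 - 2))))*1)*(-10) = (((-1)²/((-2*2)))*1)*(-10) = ((1/(-4))*1)*(-10) = ((1*(-¼))*1)*(-10) = -¼*1*(-10) = -¼*(-10) = 5/2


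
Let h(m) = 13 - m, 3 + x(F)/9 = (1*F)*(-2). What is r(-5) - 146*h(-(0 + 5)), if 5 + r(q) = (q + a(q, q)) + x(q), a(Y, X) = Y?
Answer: -2580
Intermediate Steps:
x(F) = -27 - 18*F (x(F) = -27 + 9*((1*F)*(-2)) = -27 + 9*(F*(-2)) = -27 + 9*(-2*F) = -27 - 18*F)
r(q) = -32 - 16*q (r(q) = -5 + ((q + q) + (-27 - 18*q)) = -5 + (2*q + (-27 - 18*q)) = -5 + (-27 - 16*q) = -32 - 16*q)
r(-5) - 146*h(-(0 + 5)) = (-32 - 16*(-5)) - 146*(13 - (-1)*(0 + 5)) = (-32 + 80) - 146*(13 - (-1)*5) = 48 - 146*(13 - 1*(-5)) = 48 - 146*(13 + 5) = 48 - 146*18 = 48 - 2628 = -2580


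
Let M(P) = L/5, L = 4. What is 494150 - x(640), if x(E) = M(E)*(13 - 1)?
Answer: 2470702/5 ≈ 4.9414e+5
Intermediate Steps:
M(P) = 4/5
x(E) = 48/5 (x(E) = 4*(13 - 1)/5 = (4/5)*12 = 48/5)
494150 - x(640) = 494150 - 1*48/5 = 494150 - 48/5 = 2470702/5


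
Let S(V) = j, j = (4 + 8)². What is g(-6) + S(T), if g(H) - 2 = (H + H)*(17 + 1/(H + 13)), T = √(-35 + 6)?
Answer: -418/7 ≈ -59.714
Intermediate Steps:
T = I*√29 (T = √(-29) = I*√29 ≈ 5.3852*I)
j = 144 (j = 12² = 144)
S(V) = 144
g(H) = 2 + 2*H*(17 + 1/(13 + H)) (g(H) = 2 + (H + H)*(17 + 1/(H + 13)) = 2 + (2*H)*(17 + 1/(13 + H)) = 2 + 2*H*(17 + 1/(13 + H)))
g(-6) + S(T) = 2*(13 + 17*(-6)² + 223*(-6))/(13 - 6) + 144 = 2*(13 + 17*36 - 1338)/7 + 144 = 2*(⅐)*(13 + 612 - 1338) + 144 = 2*(⅐)*(-713) + 144 = -1426/7 + 144 = -418/7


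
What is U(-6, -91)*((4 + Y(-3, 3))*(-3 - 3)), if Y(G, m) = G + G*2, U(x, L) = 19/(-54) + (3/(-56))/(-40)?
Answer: -21199/2016 ≈ -10.515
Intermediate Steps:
U(x, L) = -21199/60480 (U(x, L) = 19*(-1/54) + (3*(-1/56))*(-1/40) = -19/54 - 3/56*(-1/40) = -19/54 + 3/2240 = -21199/60480)
Y(G, m) = 3*G (Y(G, m) = G + 2*G = 3*G)
U(-6, -91)*((4 + Y(-3, 3))*(-3 - 3)) = -21199*(4 + 3*(-3))*(-3 - 3)/60480 = -21199*(4 - 9)*(-6)/60480 = -(-21199)*(-6)/12096 = -21199/60480*30 = -21199/2016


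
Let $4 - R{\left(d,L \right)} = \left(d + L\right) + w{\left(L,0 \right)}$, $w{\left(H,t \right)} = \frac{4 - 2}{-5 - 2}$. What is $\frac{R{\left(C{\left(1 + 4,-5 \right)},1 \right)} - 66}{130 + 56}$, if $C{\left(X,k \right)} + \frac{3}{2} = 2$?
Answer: $- \frac{295}{868} \approx -0.33986$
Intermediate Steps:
$C{\left(X,k \right)} = \frac{1}{2}$ ($C{\left(X,k \right)} = - \frac{3}{2} + 2 = \frac{1}{2}$)
$w{\left(H,t \right)} = - \frac{2}{7}$ ($w{\left(H,t \right)} = \frac{2}{-7} = 2 \left(- \frac{1}{7}\right) = - \frac{2}{7}$)
$R{\left(d,L \right)} = \frac{30}{7} - L - d$ ($R{\left(d,L \right)} = 4 - \left(\left(d + L\right) - \frac{2}{7}\right) = 4 - \left(\left(L + d\right) - \frac{2}{7}\right) = 4 - \left(- \frac{2}{7} + L + d\right) = \frac{30}{7} - L - d$)
$\frac{R{\left(C{\left(1 + 4,-5 \right)},1 \right)} - 66}{130 + 56} = \frac{\left(\frac{30}{7} - 1 - \frac{1}{2}\right) - 66}{130 + 56} = \frac{\left(\frac{30}{7} - 1 - \frac{1}{2}\right) - 66}{186} = \frac{\frac{39}{14} - 66}{186} = \frac{1}{186} \left(- \frac{885}{14}\right) = - \frac{295}{868}$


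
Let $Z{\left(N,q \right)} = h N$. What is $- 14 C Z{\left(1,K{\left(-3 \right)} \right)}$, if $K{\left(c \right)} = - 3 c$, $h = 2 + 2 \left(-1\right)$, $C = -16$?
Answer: $0$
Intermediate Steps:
$h = 0$ ($h = 2 - 2 = 0$)
$Z{\left(N,q \right)} = 0$ ($Z{\left(N,q \right)} = 0 N = 0$)
$- 14 C Z{\left(1,K{\left(-3 \right)} \right)} = \left(-14\right) \left(-16\right) 0 = 224 \cdot 0 = 0$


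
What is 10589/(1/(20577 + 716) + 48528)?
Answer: 225471577/1033306705 ≈ 0.21820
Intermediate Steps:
10589/(1/(20577 + 716) + 48528) = 10589/(1/21293 + 48528) = 10589/(1033306705/21293) = 10589*(21293/1033306705) = 225471577/1033306705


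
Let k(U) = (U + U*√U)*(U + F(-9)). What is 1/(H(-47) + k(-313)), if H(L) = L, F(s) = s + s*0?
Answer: 100739/3189545316269 - 100786*I*√313/3189545316269 ≈ 3.1584e-8 - 5.5904e-7*I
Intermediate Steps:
F(s) = s (F(s) = s + 0 = s)
k(U) = (-9 + U)*(U + U^(3/2)) (k(U) = (U + U*√U)*(U - 9) = (U + U^(3/2))*(-9 + U) = (-9 + U)*(U + U^(3/2)))
1/(H(-47) + k(-313)) = 1/(-47 + ((-313)² + (-313)^(5/2) - 9*(-313) - (-2817)*I*√313)) = 1/(-47 + (97969 + 97969*I*√313 + 2817 - (-2817)*I*√313)) = 1/(-47 + (97969 + 97969*I*√313 + 2817 + 2817*I*√313)) = 1/(-47 + (100786 + 100786*I*√313)) = 1/(100739 + 100786*I*√313)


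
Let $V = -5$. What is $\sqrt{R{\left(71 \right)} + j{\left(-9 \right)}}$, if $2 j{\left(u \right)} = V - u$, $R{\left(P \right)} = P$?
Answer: $\sqrt{73} \approx 8.544$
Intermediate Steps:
$j{\left(u \right)} = - \frac{5}{2} - \frac{u}{2}$ ($j{\left(u \right)} = \frac{-5 - u}{2} = - \frac{5}{2} - \frac{u}{2}$)
$\sqrt{R{\left(71 \right)} + j{\left(-9 \right)}} = \sqrt{71 - -2} = \sqrt{71 + \left(- \frac{5}{2} + \frac{9}{2}\right)} = \sqrt{71 + 2} = \sqrt{73}$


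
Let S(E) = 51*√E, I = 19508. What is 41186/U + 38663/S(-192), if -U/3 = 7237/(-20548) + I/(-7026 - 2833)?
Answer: 8343572400152/1416599901 - 38663*I*√3/1224 ≈ 5889.9 - 54.711*I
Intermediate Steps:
U = 1416599901/202582732 (U = -3*(7237/(-20548) + 19508/(-7026 - 2833)) = -3*(7237*(-1/20548) + 19508/(-9859)) = -3*(-7237/20548 + 19508*(-1/9859)) = -3*(-7237/20548 - 19508/9859) = -3*(-472199967/202582732) = 1416599901/202582732 ≈ 6.9927)
41186/U + 38663/S(-192) = 41186/(1416599901/202582732) + 38663/((51*√(-192))) = 41186*(202582732/1416599901) + 38663/((51*(8*I*√3))) = 8343572400152/1416599901 + 38663/((408*I*√3)) = 8343572400152/1416599901 + 38663*(-I*√3/1224) = 8343572400152/1416599901 - 38663*I*√3/1224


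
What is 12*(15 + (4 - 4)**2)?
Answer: 180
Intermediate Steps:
12*(15 + (4 - 4)**2) = 12*(15 + 0**2) = 12*(15 + 0) = 12*15 = 180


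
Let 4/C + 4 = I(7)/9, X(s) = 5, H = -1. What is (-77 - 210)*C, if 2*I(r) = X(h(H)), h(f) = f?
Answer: 20664/67 ≈ 308.42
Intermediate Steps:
I(r) = 5/2 (I(r) = (1/2)*5 = 5/2)
C = -72/67 (C = 4/(-4 + (5/2)/9) = 4/(-4 + (5/2)*(1/9)) = 4/(-4 + 5/18) = 4/(-67/18) = 4*(-18/67) = -72/67 ≈ -1.0746)
(-77 - 210)*C = (-77 - 210)*(-72/67) = -287*(-72/67) = 20664/67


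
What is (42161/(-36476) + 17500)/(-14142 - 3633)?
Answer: -70920871/72040100 ≈ -0.98446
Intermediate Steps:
(42161/(-36476) + 17500)/(-14142 - 3633) = (42161*(-1/36476) + 17500)/(-17775) = (-42161/36476 + 17500)*(-1/17775) = (638287839/36476)*(-1/17775) = -70920871/72040100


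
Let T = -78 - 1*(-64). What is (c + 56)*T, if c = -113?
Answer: 798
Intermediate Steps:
T = -14 (T = -78 + 64 = -14)
(c + 56)*T = (-113 + 56)*(-14) = -57*(-14) = 798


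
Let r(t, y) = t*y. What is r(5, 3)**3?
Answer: 3375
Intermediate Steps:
r(5, 3)**3 = (5*3)**3 = 15**3 = 3375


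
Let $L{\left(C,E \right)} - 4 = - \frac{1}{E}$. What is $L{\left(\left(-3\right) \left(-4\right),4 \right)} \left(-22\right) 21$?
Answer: $- \frac{3465}{2} \approx -1732.5$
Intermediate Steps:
$L{\left(C,E \right)} = 4 - \frac{1}{E}$
$L{\left(\left(-3\right) \left(-4\right),4 \right)} \left(-22\right) 21 = \left(4 - \frac{1}{4}\right) \left(-22\right) 21 = \frac{15}{4} \left(-22\right) 21 = \left(- \frac{165}{2}\right) 21 = - \frac{3465}{2}$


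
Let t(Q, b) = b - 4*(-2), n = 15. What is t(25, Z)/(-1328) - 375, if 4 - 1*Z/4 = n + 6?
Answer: -124485/332 ≈ -374.95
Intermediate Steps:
Z = -68 (Z = 16 - 4*(15 + 6) = 16 - 4*21 = 16 - 84 = -68)
t(Q, b) = 8 + b (t(Q, b) = b + 8 = 8 + b)
t(25, Z)/(-1328) - 375 = (8 - 68)/(-1328) - 375 = -60*(-1/1328) - 375 = 15/332 - 375 = -124485/332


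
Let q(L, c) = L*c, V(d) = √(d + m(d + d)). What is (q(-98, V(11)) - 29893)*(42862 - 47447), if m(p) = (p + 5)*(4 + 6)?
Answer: 137059405 + 449330*√281 ≈ 1.4459e+8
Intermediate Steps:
m(p) = 50 + 10*p (m(p) = (5 + p)*10 = 50 + 10*p)
V(d) = √(50 + 21*d) (V(d) = √(d + (50 + 10*(d + d))) = √(d + (50 + 10*(2*d))) = √(d + (50 + 20*d)) = √(50 + 21*d))
(q(-98, V(11)) - 29893)*(42862 - 47447) = (-98*√(50 + 21*11) - 29893)*(42862 - 47447) = (-98*√(50 + 231) - 29893)*(-4585) = (-98*√281 - 29893)*(-4585) = (-29893 - 98*√281)*(-4585) = 137059405 + 449330*√281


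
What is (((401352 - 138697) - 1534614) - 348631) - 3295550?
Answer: -4916140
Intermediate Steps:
(((401352 - 138697) - 1534614) - 348631) - 3295550 = ((262655 - 1534614) - 348631) - 3295550 = (-1271959 - 348631) - 3295550 = -1620590 - 3295550 = -4916140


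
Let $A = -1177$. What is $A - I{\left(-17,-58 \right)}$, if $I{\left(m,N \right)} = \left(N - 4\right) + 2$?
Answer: $-1117$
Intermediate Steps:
$I{\left(m,N \right)} = -2 + N$ ($I{\left(m,N \right)} = \left(-4 + N\right) + 2 = -2 + N$)
$A - I{\left(-17,-58 \right)} = -1177 - \left(-2 - 58\right) = -1177 - -60 = -1177 + 60 = -1117$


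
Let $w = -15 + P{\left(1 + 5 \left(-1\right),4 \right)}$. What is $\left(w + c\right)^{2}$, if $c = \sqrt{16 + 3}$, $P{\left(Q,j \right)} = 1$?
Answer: $\left(-14 + \sqrt{19}\right)^{2} \approx 92.951$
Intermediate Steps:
$w = -14$ ($w = -15 + 1 = -14$)
$c = \sqrt{19} \approx 4.3589$
$\left(w + c\right)^{2} = \left(-14 + \sqrt{19}\right)^{2}$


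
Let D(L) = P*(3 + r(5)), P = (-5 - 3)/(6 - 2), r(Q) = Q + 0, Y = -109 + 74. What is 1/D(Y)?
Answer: -1/16 ≈ -0.062500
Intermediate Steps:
Y = -35
r(Q) = Q
P = -2 (P = -8/4 = -8*1/4 = -2)
D(L) = -16 (D(L) = -2*(3 + 5) = -2*8 = -16)
1/D(Y) = 1/(-16) = -1/16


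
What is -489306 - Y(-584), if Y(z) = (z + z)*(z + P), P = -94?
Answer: -1281210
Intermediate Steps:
Y(z) = 2*z*(-94 + z) (Y(z) = (z + z)*(z - 94) = (2*z)*(-94 + z) = 2*z*(-94 + z))
-489306 - Y(-584) = -489306 - 2*(-584)*(-94 - 584) = -489306 - 2*(-584)*(-678) = -489306 - 1*791904 = -489306 - 791904 = -1281210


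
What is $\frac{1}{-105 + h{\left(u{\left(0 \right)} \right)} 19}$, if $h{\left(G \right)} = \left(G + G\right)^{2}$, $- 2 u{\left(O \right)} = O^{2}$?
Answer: $- \frac{1}{105} \approx -0.0095238$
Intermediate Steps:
$u{\left(O \right)} = - \frac{O^{2}}{2}$
$h{\left(G \right)} = 4 G^{2}$ ($h{\left(G \right)} = \left(2 G\right)^{2} = 4 G^{2}$)
$\frac{1}{-105 + h{\left(u{\left(0 \right)} \right)} 19} = \frac{1}{-105 + 4 \left(- \frac{0^{2}}{2}\right)^{2} \cdot 19} = \frac{1}{-105 + 4 \left(\left(- \frac{1}{2}\right) 0\right)^{2} \cdot 19} = \frac{1}{-105 + 4 \cdot 0^{2} \cdot 19} = \frac{1}{-105 + 4 \cdot 0 \cdot 19} = \frac{1}{-105 + 0 \cdot 19} = \frac{1}{-105 + 0} = \frac{1}{-105} = - \frac{1}{105}$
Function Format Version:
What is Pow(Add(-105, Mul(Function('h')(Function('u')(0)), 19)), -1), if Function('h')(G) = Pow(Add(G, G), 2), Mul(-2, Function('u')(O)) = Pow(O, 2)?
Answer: Rational(-1, 105) ≈ -0.0095238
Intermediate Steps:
Function('u')(O) = Mul(Rational(-1, 2), Pow(O, 2))
Function('h')(G) = Mul(4, Pow(G, 2)) (Function('h')(G) = Pow(Mul(2, G), 2) = Mul(4, Pow(G, 2)))
Pow(Add(-105, Mul(Function('h')(Function('u')(0)), 19)), -1) = Pow(Add(-105, Mul(Mul(4, Pow(Mul(Rational(-1, 2), Pow(0, 2)), 2)), 19)), -1) = Pow(Add(-105, Mul(Mul(4, Pow(Mul(Rational(-1, 2), 0), 2)), 19)), -1) = Pow(Add(-105, Mul(Mul(4, Pow(0, 2)), 19)), -1) = Pow(Add(-105, Mul(Mul(4, 0), 19)), -1) = Pow(Add(-105, Mul(0, 19)), -1) = Pow(Add(-105, 0), -1) = Pow(-105, -1) = Rational(-1, 105)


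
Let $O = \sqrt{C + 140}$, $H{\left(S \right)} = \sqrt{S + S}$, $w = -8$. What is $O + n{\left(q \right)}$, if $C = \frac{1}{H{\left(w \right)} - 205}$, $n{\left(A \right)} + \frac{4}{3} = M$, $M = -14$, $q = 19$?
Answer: $- \frac{46}{3} + \frac{\sqrt{247433776935 - 168164 i}}{42041} \approx -3.5014 - 4.0207 \cdot 10^{-6} i$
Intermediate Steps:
$n{\left(A \right)} = - \frac{46}{3}$ ($n{\left(A \right)} = - \frac{4}{3} - 14 = - \frac{46}{3}$)
$H{\left(S \right)} = \sqrt{2} \sqrt{S}$ ($H{\left(S \right)} = \sqrt{2 S} = \sqrt{2} \sqrt{S}$)
$C = \frac{-205 - 4 i}{42041}$ ($C = \frac{1}{\sqrt{2} \sqrt{-8} - 205} = \frac{1}{\sqrt{2} \cdot 2 i \sqrt{2} - 205} = \frac{1}{4 i - 205} = \frac{1}{-205 + 4 i} = \frac{-205 - 4 i}{42041} \approx -0.0048762 - 9.5145 \cdot 10^{-5} i$)
$O = \sqrt{\frac{5885535}{42041} - \frac{4 i}{42041}}$ ($O = \sqrt{\left(- \frac{205}{42041} - \frac{4 i}{42041}\right) + 140} = \sqrt{\frac{5885535}{42041} - \frac{4 i}{42041}} \approx 11.832 - 4.0 \cdot 10^{-6} i$)
$O + n{\left(q \right)} = \frac{\sqrt{247433776935 - 168164 i}}{42041} - \frac{46}{3} = - \frac{46}{3} + \frac{\sqrt{247433776935 - 168164 i}}{42041}$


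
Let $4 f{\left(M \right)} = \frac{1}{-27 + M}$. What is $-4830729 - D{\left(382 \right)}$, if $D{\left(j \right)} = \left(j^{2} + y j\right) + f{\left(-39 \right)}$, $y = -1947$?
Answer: $- \frac{1117485335}{264} \approx -4.2329 \cdot 10^{6}$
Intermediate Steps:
$f{\left(M \right)} = \frac{1}{4 \left(-27 + M\right)}$
$D{\left(j \right)} = - \frac{1}{264} + j^{2} - 1947 j$ ($D{\left(j \right)} = \left(j^{2} - 1947 j\right) + \frac{1}{4 \left(-27 - 39\right)} = \left(j^{2} - 1947 j\right) + \frac{1}{4 \left(-66\right)} = \left(j^{2} - 1947 j\right) + \frac{1}{4} \left(- \frac{1}{66}\right) = \left(j^{2} - 1947 j\right) - \frac{1}{264} = - \frac{1}{264} + j^{2} - 1947 j$)
$-4830729 - D{\left(382 \right)} = -4830729 - \left(- \frac{1}{264} + 382^{2} - 743754\right) = -4830729 - \left(- \frac{1}{264} + 145924 - 743754\right) = -4830729 - - \frac{157827121}{264} = -4830729 + \frac{157827121}{264} = - \frac{1117485335}{264}$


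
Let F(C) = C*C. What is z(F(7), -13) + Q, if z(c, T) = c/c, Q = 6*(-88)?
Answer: -527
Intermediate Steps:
F(C) = C²
Q = -528
z(c, T) = 1
z(F(7), -13) + Q = 1 - 528 = -527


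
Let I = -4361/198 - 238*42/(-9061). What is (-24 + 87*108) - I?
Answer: 991272637/105534 ≈ 9392.9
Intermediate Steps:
I = -2207989/105534 (I = -4361*1/198 - 9996*(-1/9061) = -4361/198 + 588/533 = -2207989/105534 ≈ -20.922)
(-24 + 87*108) - I = (-24 + 87*108) - 1*(-2207989/105534) = (-24 + 9396) + 2207989/105534 = 9372 + 2207989/105534 = 991272637/105534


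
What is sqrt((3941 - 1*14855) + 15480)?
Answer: sqrt(4566) ≈ 67.572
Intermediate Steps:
sqrt((3941 - 1*14855) + 15480) = sqrt((3941 - 14855) + 15480) = sqrt(-10914 + 15480) = sqrt(4566)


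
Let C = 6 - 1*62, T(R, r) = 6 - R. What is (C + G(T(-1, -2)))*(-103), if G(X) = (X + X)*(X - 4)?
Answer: 1442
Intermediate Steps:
C = -56 (C = 6 - 62 = -56)
G(X) = 2*X*(-4 + X) (G(X) = (2*X)*(-4 + X) = 2*X*(-4 + X))
(C + G(T(-1, -2)))*(-103) = (-56 + 2*(6 - 1*(-1))*(-4 + (6 - 1*(-1))))*(-103) = (-56 + 2*(6 + 1)*(-4 + (6 + 1)))*(-103) = (-56 + 2*7*(-4 + 7))*(-103) = (-56 + 2*7*3)*(-103) = (-56 + 42)*(-103) = -14*(-103) = 1442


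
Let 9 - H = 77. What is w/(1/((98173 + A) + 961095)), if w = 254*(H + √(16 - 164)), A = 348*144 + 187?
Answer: -19164441224 + 563660036*I*√37 ≈ -1.9164e+10 + 3.4286e+9*I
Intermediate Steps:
H = -68 (H = 9 - 1*77 = 9 - 77 = -68)
A = 50299 (A = 50112 + 187 = 50299)
w = -17272 + 508*I*√37 (w = 254*(-68 + √(16 - 164)) = 254*(-68 + √(-148)) = 254*(-68 + 2*I*√37) = -17272 + 508*I*√37 ≈ -17272.0 + 3090.0*I)
w/(1/((98173 + A) + 961095)) = (-17272 + 508*I*√37)/(1/((98173 + 50299) + 961095)) = (-17272 + 508*I*√37)/(1/(148472 + 961095)) = (-17272 + 508*I*√37)/(1/1109567) = (-17272 + 508*I*√37)*1109567 = -19164441224 + 563660036*I*√37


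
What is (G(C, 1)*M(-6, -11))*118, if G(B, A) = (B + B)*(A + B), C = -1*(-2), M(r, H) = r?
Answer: -8496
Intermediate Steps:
C = 2
G(B, A) = 2*B*(A + B) (G(B, A) = (2*B)*(A + B) = 2*B*(A + B))
(G(C, 1)*M(-6, -11))*118 = ((2*2*(1 + 2))*(-6))*118 = ((2*2*3)*(-6))*118 = (12*(-6))*118 = -72*118 = -8496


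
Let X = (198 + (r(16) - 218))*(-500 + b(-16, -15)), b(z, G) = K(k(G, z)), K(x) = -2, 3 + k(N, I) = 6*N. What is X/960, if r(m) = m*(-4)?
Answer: 1757/40 ≈ 43.925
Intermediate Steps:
r(m) = -4*m
k(N, I) = -3 + 6*N
b(z, G) = -2
X = 42168 (X = (198 + (-4*16 - 218))*(-500 - 2) = (198 + (-64 - 218))*(-502) = (198 - 282)*(-502) = -84*(-502) = 42168)
X/960 = 42168/960 = 42168*(1/960) = 1757/40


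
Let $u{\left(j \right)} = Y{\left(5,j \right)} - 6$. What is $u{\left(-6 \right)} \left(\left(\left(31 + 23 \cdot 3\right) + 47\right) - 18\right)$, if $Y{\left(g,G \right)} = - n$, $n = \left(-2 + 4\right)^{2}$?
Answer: $-1290$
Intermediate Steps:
$n = 4$ ($n = 2^{2} = 4$)
$Y{\left(g,G \right)} = -4$ ($Y{\left(g,G \right)} = \left(-1\right) 4 = -4$)
$u{\left(j \right)} = -10$ ($u{\left(j \right)} = -4 - 6 = -10$)
$u{\left(-6 \right)} \left(\left(\left(31 + 23 \cdot 3\right) + 47\right) - 18\right) = - 10 \left(\left(\left(31 + 23 \cdot 3\right) + 47\right) - 18\right) = - 10 \left(\left(\left(31 + 69\right) + 47\right) - 18\right) = - 10 \left(\left(100 + 47\right) - 18\right) = - 10 \left(147 - 18\right) = \left(-10\right) 129 = -1290$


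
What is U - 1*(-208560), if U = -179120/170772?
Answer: 8904007300/42693 ≈ 2.0856e+5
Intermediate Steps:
U = -44780/42693 (U = -179120*1/170772 = -44780/42693 ≈ -1.0489)
U - 1*(-208560) = -44780/42693 - 1*(-208560) = -44780/42693 + 208560 = 8904007300/42693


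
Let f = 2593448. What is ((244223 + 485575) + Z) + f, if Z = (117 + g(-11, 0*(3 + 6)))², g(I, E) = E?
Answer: 3336935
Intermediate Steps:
Z = 13689 (Z = (117 + 0*(3 + 6))² = (117 + 0*9)² = (117 + 0)² = 117² = 13689)
((244223 + 485575) + Z) + f = ((244223 + 485575) + 13689) + 2593448 = (729798 + 13689) + 2593448 = 743487 + 2593448 = 3336935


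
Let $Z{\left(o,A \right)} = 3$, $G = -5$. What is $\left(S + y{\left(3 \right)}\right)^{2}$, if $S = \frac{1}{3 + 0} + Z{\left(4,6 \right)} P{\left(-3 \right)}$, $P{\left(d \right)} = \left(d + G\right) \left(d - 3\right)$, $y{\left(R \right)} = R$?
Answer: $\frac{195364}{9} \approx 21707.0$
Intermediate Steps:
$P{\left(d \right)} = \left(-5 + d\right) \left(-3 + d\right)$ ($P{\left(d \right)} = \left(d - 5\right) \left(d - 3\right) = \left(-5 + d\right) \left(-3 + d\right)$)
$S = \frac{433}{3}$ ($S = \frac{1}{3 + 0} + 3 \left(15 + \left(-3\right)^{2} - -24\right) = \frac{1}{3} + 3 \left(15 + 9 + 24\right) = \frac{1}{3} + 3 \cdot 48 = \frac{1}{3} + 144 = \frac{433}{3} \approx 144.33$)
$\left(S + y{\left(3 \right)}\right)^{2} = \left(\frac{433}{3} + 3\right)^{2} = \left(\frac{442}{3}\right)^{2} = \frac{195364}{9}$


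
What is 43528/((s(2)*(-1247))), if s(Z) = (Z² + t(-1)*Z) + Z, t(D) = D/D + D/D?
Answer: -21764/6235 ≈ -3.4906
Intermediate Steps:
t(D) = 2 (t(D) = 1 + 1 = 2)
s(Z) = Z² + 3*Z (s(Z) = (Z² + 2*Z) + Z = Z² + 3*Z)
43528/((s(2)*(-1247))) = 43528/(((2*(3 + 2))*(-1247))) = 43528/(((2*5)*(-1247))) = 43528/((10*(-1247))) = 43528/(-12470) = 43528*(-1/12470) = -21764/6235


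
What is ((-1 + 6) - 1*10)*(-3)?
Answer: 15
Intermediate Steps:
((-1 + 6) - 1*10)*(-3) = (5 - 10)*(-3) = -5*(-3) = 15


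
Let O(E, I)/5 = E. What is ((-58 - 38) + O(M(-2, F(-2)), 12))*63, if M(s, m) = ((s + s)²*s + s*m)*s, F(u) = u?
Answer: 11592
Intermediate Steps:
M(s, m) = s*(4*s³ + m*s) (M(s, m) = ((2*s)²*s + m*s)*s = ((4*s²)*s + m*s)*s = (4*s³ + m*s)*s = s*(4*s³ + m*s))
O(E, I) = 5*E
((-58 - 38) + O(M(-2, F(-2)), 12))*63 = ((-58 - 38) + 5*((-2)²*(-2 + 4*(-2)²)))*63 = (-96 + 5*(4*(-2 + 4*4)))*63 = (-96 + 5*(4*(-2 + 16)))*63 = (-96 + 5*(4*14))*63 = (-96 + 5*56)*63 = (-96 + 280)*63 = 184*63 = 11592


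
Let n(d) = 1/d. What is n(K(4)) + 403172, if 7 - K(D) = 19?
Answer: 4838063/12 ≈ 4.0317e+5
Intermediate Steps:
K(D) = -12 (K(D) = 7 - 1*19 = 7 - 19 = -12)
n(K(4)) + 403172 = 1/(-12) + 403172 = -1/12 + 403172 = 4838063/12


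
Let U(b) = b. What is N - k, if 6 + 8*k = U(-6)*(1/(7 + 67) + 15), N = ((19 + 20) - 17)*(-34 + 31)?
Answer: -15981/296 ≈ -53.990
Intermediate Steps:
N = -66 (N = (39 - 17)*(-3) = 22*(-3) = -66)
k = -3555/296 (k = -¾ + (-6*(1/(7 + 67) + 15))/8 = -¾ + (-6*(1/74 + 15))/8 = -¾ + (-6*1111/74)/8 = -¾ + (⅛)*(-3333/37) = -¾ - 3333/296 = -3555/296 ≈ -12.010)
N - k = -66 - 1*(-3555/296) = -66 + 3555/296 = -15981/296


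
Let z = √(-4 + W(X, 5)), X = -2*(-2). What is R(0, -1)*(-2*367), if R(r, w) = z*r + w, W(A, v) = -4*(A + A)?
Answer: 734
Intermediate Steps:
X = 4
W(A, v) = -8*A
z = 6*I (z = √(-4 - 8*4) = √(-4 - 32) = √(-36) = 6*I ≈ 6.0*I)
R(r, w) = w + 6*I*r (R(r, w) = (6*I)*r + w = 6*I*r + w = w + 6*I*r)
R(0, -1)*(-2*367) = (-1 + 6*I*0)*(-2*367) = (-1 + 0)*(-734) = -1*(-734) = 734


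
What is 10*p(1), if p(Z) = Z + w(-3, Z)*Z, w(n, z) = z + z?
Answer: 30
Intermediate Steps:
w(n, z) = 2*z
p(Z) = Z + 2*Z² (p(Z) = Z + (2*Z)*Z = Z + 2*Z²)
10*p(1) = 10*(1*(1 + 2*1)) = 10*(1*(1 + 2)) = 10*(1*3) = 10*3 = 30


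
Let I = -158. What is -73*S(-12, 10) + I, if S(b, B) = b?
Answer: 718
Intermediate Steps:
-73*S(-12, 10) + I = -73*(-12) - 158 = 876 - 158 = 718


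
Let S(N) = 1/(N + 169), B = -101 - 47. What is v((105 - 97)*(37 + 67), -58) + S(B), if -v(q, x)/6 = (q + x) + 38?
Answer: -102311/21 ≈ -4872.0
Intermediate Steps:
B = -148
S(N) = 1/(169 + N)
v(q, x) = -228 - 6*q - 6*x (v(q, x) = -6*((q + x) + 38) = -6*(38 + q + x) = -228 - 6*q - 6*x)
v((105 - 97)*(37 + 67), -58) + S(B) = (-228 - 6*(105 - 97)*(37 + 67) - 6*(-58)) + 1/(169 - 148) = (-228 - 48*104 + 348) + 1/21 = (-228 - 6*832 + 348) + 1/21 = (-228 - 4992 + 348) + 1/21 = -4872 + 1/21 = -102311/21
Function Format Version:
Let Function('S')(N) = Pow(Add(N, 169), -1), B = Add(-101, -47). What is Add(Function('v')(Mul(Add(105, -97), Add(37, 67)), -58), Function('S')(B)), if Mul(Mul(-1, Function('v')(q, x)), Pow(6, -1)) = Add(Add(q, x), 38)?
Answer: Rational(-102311, 21) ≈ -4872.0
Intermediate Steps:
B = -148
Function('S')(N) = Pow(Add(169, N), -1)
Function('v')(q, x) = Add(-228, Mul(-6, q), Mul(-6, x)) (Function('v')(q, x) = Mul(-6, Add(Add(q, x), 38)) = Mul(-6, Add(38, q, x)) = Add(-228, Mul(-6, q), Mul(-6, x)))
Add(Function('v')(Mul(Add(105, -97), Add(37, 67)), -58), Function('S')(B)) = Add(Add(-228, Mul(-6, Mul(Add(105, -97), Add(37, 67))), Mul(-6, -58)), Pow(Add(169, -148), -1)) = Add(Add(-228, Mul(-6, Mul(8, 104)), 348), Pow(21, -1)) = Add(Add(-228, Mul(-6, 832), 348), Rational(1, 21)) = Add(Add(-228, -4992, 348), Rational(1, 21)) = Add(-4872, Rational(1, 21)) = Rational(-102311, 21)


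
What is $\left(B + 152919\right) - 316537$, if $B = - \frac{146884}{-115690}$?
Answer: $- \frac{9464409768}{57845} \approx -1.6362 \cdot 10^{5}$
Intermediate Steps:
$B = \frac{73442}{57845}$ ($B = \left(-146884\right) \left(- \frac{1}{115690}\right) = \frac{73442}{57845} \approx 1.2696$)
$\left(B + 152919\right) - 316537 = \left(\frac{73442}{57845} + 152919\right) - 316537 = \frac{8845672997}{57845} - 316537 = - \frac{9464409768}{57845}$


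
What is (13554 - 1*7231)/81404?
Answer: 6323/81404 ≈ 0.077674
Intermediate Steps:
(13554 - 1*7231)/81404 = (13554 - 7231)*(1/81404) = 6323*(1/81404) = 6323/81404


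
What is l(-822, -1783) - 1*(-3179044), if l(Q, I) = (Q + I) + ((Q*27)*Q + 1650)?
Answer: 21421557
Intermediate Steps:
l(Q, I) = 1650 + I + Q + 27*Q² (l(Q, I) = (I + Q) + ((27*Q)*Q + 1650) = (I + Q) + (27*Q² + 1650) = (I + Q) + (1650 + 27*Q²) = 1650 + I + Q + 27*Q²)
l(-822, -1783) - 1*(-3179044) = (1650 - 1783 - 822 + 27*(-822)²) - 1*(-3179044) = (1650 - 1783 - 822 + 27*675684) + 3179044 = (1650 - 1783 - 822 + 18243468) + 3179044 = 18242513 + 3179044 = 21421557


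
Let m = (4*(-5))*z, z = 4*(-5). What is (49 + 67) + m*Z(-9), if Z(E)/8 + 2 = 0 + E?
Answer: -35084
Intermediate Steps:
z = -20
Z(E) = -16 + 8*E (Z(E) = -16 + 8*(0 + E) = -16 + 8*E)
m = 400 (m = (4*(-5))*(-20) = -20*(-20) = 400)
(49 + 67) + m*Z(-9) = (49 + 67) + 400*(-16 + 8*(-9)) = 116 + 400*(-16 - 72) = 116 + 400*(-88) = 116 - 35200 = -35084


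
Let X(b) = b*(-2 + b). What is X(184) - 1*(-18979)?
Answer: 52467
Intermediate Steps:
X(184) - 1*(-18979) = 184*(-2 + 184) - 1*(-18979) = 184*182 + 18979 = 33488 + 18979 = 52467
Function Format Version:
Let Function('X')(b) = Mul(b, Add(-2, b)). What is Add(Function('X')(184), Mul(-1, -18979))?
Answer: 52467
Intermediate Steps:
Add(Function('X')(184), Mul(-1, -18979)) = Add(Mul(184, Add(-2, 184)), Mul(-1, -18979)) = Add(Mul(184, 182), 18979) = Add(33488, 18979) = 52467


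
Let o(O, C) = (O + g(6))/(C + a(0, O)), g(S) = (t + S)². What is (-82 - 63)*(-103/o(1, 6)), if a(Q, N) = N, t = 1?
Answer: 20909/10 ≈ 2090.9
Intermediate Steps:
g(S) = (1 + S)²
o(O, C) = (49 + O)/(C + O) (o(O, C) = (O + (1 + 6)²)/(C + O) = (O + 7²)/(C + O) = (O + 49)/(C + O) = (49 + O)/(C + O))
(-82 - 63)*(-103/o(1, 6)) = (-82 - 63)*(-103*(6 + 1)/(49 + 1)) = -(-14935)/(50/7) = -(-14935)/((⅐)*50) = -(-14935)/50/7 = -(-14935)*7/50 = -145*(-721/50) = 20909/10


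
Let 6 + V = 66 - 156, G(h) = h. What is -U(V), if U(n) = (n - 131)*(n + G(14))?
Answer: -18614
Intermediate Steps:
V = -96 (V = -6 + (66 - 156) = -6 - 90 = -96)
U(n) = (-131 + n)*(14 + n) (U(n) = (n - 131)*(n + 14) = (-131 + n)*(14 + n))
-U(V) = -(-1834 + (-96)² - 117*(-96)) = -(-1834 + 9216 + 11232) = -1*18614 = -18614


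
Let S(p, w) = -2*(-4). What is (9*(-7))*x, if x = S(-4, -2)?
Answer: -504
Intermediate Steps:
S(p, w) = 8
x = 8
(9*(-7))*x = (9*(-7))*8 = -63*8 = -504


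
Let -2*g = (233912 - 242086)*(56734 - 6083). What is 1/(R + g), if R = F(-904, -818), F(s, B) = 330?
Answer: 1/207010967 ≈ 4.8307e-9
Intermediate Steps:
g = 207010637 (g = -(233912 - 242086)*(56734 - 6083)/2 = -(-4087)*50651 = -1/2*(-414021274) = 207010637)
R = 330
1/(R + g) = 1/(330 + 207010637) = 1/207010967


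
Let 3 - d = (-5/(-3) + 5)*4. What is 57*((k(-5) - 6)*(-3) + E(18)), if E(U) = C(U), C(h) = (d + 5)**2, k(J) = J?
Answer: 65227/3 ≈ 21742.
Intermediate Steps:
d = -71/3 (d = 3 - (-5/(-3) + 5)*4 = 3 - (-5*(-1/3) + 5)*4 = 3 - (5/3 + 5)*4 = 3 - 20*4/3 = 3 - 1*80/3 = 3 - 80/3 = -71/3 ≈ -23.667)
C(h) = 3136/9 (C(h) = (-71/3 + 5)**2 = (-56/3)**2 = 3136/9)
E(U) = 3136/9
57*((k(-5) - 6)*(-3) + E(18)) = 57*((-5 - 6)*(-3) + 3136/9) = 57*(-11*(-3) + 3136/9) = 57*(33 + 3136/9) = 57*(3433/9) = 65227/3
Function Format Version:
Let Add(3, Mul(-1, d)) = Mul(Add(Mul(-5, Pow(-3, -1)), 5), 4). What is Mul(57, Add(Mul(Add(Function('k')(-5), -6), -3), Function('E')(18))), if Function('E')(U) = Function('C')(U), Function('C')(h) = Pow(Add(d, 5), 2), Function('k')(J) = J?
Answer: Rational(65227, 3) ≈ 21742.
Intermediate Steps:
d = Rational(-71, 3) (d = Add(3, Mul(-1, Mul(Add(Mul(-5, Pow(-3, -1)), 5), 4))) = Add(3, Mul(-1, Mul(Add(Mul(-5, Rational(-1, 3)), 5), 4))) = Add(3, Mul(-1, Mul(Add(Rational(5, 3), 5), 4))) = Add(3, Mul(-1, Mul(Rational(20, 3), 4))) = Add(3, Mul(-1, Rational(80, 3))) = Add(3, Rational(-80, 3)) = Rational(-71, 3) ≈ -23.667)
Function('C')(h) = Rational(3136, 9) (Function('C')(h) = Pow(Add(Rational(-71, 3), 5), 2) = Pow(Rational(-56, 3), 2) = Rational(3136, 9))
Function('E')(U) = Rational(3136, 9)
Mul(57, Add(Mul(Add(Function('k')(-5), -6), -3), Function('E')(18))) = Mul(57, Add(Mul(Add(-5, -6), -3), Rational(3136, 9))) = Mul(57, Add(Mul(-11, -3), Rational(3136, 9))) = Mul(57, Add(33, Rational(3136, 9))) = Mul(57, Rational(3433, 9)) = Rational(65227, 3)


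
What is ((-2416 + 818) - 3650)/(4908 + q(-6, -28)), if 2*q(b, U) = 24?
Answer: -16/15 ≈ -1.0667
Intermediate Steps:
q(b, U) = 12 (q(b, U) = (½)*24 = 12)
((-2416 + 818) - 3650)/(4908 + q(-6, -28)) = ((-2416 + 818) - 3650)/(4908 + 12) = (-1598 - 3650)/4920 = -5248*1/4920 = -16/15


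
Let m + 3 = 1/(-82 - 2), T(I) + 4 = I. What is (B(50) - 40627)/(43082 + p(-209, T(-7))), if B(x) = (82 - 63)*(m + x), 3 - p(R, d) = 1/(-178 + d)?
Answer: -30039075/32572264 ≈ -0.92223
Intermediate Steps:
T(I) = -4 + I
m = -253/84 (m = -3 + 1/(-82 - 2) = -3 + 1/(-84) = -3 - 1/84 = -253/84 ≈ -3.0119)
p(R, d) = 3 - 1/(-178 + d)
B(x) = -4807/84 + 19*x (B(x) = (82 - 63)*(-253/84 + x) = 19*(-253/84 + x) = -4807/84 + 19*x)
(B(50) - 40627)/(43082 + p(-209, T(-7))) = ((-4807/84 + 19*50) - 40627)/(43082 + (-535 + 3*(-4 - 7))/(-178 + (-4 - 7))) = ((-4807/84 + 950) - 40627)/(43082 + (-535 + 3*(-11))/(-178 - 11)) = (74993/84 - 40627)/(43082 + (-535 - 33)/(-189)) = -3337675/(84*(43082 - 1/189*(-568))) = -3337675/(84*(43082 + 568/189)) = -3337675/(84*8143066/189) = -3337675/84*189/8143066 = -30039075/32572264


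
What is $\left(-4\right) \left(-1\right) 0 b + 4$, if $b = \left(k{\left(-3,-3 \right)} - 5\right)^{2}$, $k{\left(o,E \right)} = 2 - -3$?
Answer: $4$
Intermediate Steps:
$k{\left(o,E \right)} = 5$ ($k{\left(o,E \right)} = 2 + 3 = 5$)
$b = 0$ ($b = \left(5 - 5\right)^{2} = 0^{2} = 0$)
$\left(-4\right) \left(-1\right) 0 b + 4 = \left(-4\right) \left(-1\right) 0 \cdot 0 + 4 = 4 \cdot 0 \cdot 0 + 4 = 0 \cdot 0 + 4 = 0 + 4 = 4$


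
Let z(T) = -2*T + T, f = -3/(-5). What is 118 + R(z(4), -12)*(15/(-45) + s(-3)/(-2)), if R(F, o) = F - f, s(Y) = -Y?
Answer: 3793/30 ≈ 126.43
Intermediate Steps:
f = ⅗ (f = -3*(-⅕) = ⅗ ≈ 0.60000)
z(T) = -T
R(F, o) = -⅗ + F (R(F, o) = F - 1*⅗ = F - ⅗ = -⅗ + F)
118 + R(z(4), -12)*(15/(-45) + s(-3)/(-2)) = 118 + (-⅗ - 1*4)*(15/(-45) - 1*(-3)/(-2)) = 118 + (-⅗ - 4)*(15*(-1/45) + 3*(-½)) = 118 - 23*(-⅓ - 3/2)/5 = 118 - 23/5*(-11/6) = 118 + 253/30 = 3793/30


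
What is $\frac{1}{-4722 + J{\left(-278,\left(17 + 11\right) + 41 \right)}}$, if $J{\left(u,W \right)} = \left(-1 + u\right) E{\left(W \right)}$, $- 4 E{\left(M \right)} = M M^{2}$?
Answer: $\frac{4}{91635123} \approx 4.3651 \cdot 10^{-8}$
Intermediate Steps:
$E{\left(M \right)} = - \frac{M^{3}}{4}$ ($E{\left(M \right)} = - \frac{M M^{2}}{4} = - \frac{M^{3}}{4}$)
$J{\left(u,W \right)} = - \frac{W^{3} \left(-1 + u\right)}{4}$ ($J{\left(u,W \right)} = \left(-1 + u\right) \left(- \frac{W^{3}}{4}\right) = - \frac{W^{3} \left(-1 + u\right)}{4}$)
$\frac{1}{-4722 + J{\left(-278,\left(17 + 11\right) + 41 \right)}} = \frac{1}{-4722 + \frac{\left(\left(17 + 11\right) + 41\right)^{3} \left(1 - -278\right)}{4}} = \frac{1}{-4722 + \frac{\left(28 + 41\right)^{3} \left(1 + 278\right)}{4}} = \frac{1}{-4722 + \frac{1}{4} \cdot 69^{3} \cdot 279} = \frac{1}{-4722 + \frac{1}{4} \cdot 328509 \cdot 279} = \frac{1}{-4722 + \frac{91654011}{4}} = \frac{1}{\frac{91635123}{4}} = \frac{4}{91635123}$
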